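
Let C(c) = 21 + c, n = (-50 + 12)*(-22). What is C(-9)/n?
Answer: 3/209 ≈ 0.014354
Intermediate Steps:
n = 836 (n = -38*(-22) = 836)
C(-9)/n = (21 - 9)/836 = 12*(1/836) = 3/209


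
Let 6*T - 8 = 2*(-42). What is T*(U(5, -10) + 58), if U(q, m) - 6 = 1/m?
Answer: -4047/5 ≈ -809.40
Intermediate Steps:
U(q, m) = 6 + 1/m
T = -38/3 (T = 4/3 + (2*(-42))/6 = 4/3 + (1/6)*(-84) = 4/3 - 14 = -38/3 ≈ -12.667)
T*(U(5, -10) + 58) = -38*((6 + 1/(-10)) + 58)/3 = -38*((6 - 1/10) + 58)/3 = -38*(59/10 + 58)/3 = -38/3*639/10 = -4047/5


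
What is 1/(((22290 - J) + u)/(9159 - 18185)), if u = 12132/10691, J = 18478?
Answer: -48248483/20383112 ≈ -2.3671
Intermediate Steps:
u = 12132/10691 (u = 12132*(1/10691) = 12132/10691 ≈ 1.1348)
1/(((22290 - J) + u)/(9159 - 18185)) = 1/(((22290 - 1*18478) + 12132/10691)/(9159 - 18185)) = 1/(((22290 - 18478) + 12132/10691)/(-9026)) = 1/((3812 + 12132/10691)*(-1/9026)) = 1/((40766224/10691)*(-1/9026)) = 1/(-20383112/48248483) = -48248483/20383112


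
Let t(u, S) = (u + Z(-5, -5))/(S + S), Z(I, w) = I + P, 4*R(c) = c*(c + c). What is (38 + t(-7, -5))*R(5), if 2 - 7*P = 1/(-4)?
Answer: 54835/112 ≈ 489.60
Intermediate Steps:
R(c) = c²/2 (R(c) = (c*(c + c))/4 = (c*(2*c))/4 = (2*c²)/4 = c²/2)
P = 9/28 (P = 2/7 - ⅐/(-4) = 2/7 - ⅐*(-¼) = 2/7 + 1/28 = 9/28 ≈ 0.32143)
Z(I, w) = 9/28 + I (Z(I, w) = I + 9/28 = 9/28 + I)
t(u, S) = (-131/28 + u)/(2*S) (t(u, S) = (u + (9/28 - 5))/(S + S) = (u - 131/28)/((2*S)) = (-131/28 + u)*(1/(2*S)) = (-131/28 + u)/(2*S))
(38 + t(-7, -5))*R(5) = (38 + (1/56)*(-131 + 28*(-7))/(-5))*((½)*5²) = (38 + (1/56)*(-⅕)*(-131 - 196))*((½)*25) = (38 + (1/56)*(-⅕)*(-327))*(25/2) = (38 + 327/280)*(25/2) = (10967/280)*(25/2) = 54835/112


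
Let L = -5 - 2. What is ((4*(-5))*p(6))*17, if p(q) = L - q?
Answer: 4420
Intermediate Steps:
L = -7
p(q) = -7 - q
((4*(-5))*p(6))*17 = ((4*(-5))*(-7 - 1*6))*17 = -20*(-7 - 6)*17 = -20*(-13)*17 = 260*17 = 4420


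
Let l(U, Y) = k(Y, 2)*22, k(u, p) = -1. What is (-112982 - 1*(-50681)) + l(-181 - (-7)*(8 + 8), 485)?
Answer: -62323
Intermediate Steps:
l(U, Y) = -22 (l(U, Y) = -1*22 = -22)
(-112982 - 1*(-50681)) + l(-181 - (-7)*(8 + 8), 485) = (-112982 - 1*(-50681)) - 22 = (-112982 + 50681) - 22 = -62301 - 22 = -62323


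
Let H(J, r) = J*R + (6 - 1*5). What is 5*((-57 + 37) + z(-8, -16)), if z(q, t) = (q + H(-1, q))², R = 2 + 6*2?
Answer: 2105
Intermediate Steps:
R = 14 (R = 2 + 12 = 14)
H(J, r) = 1 + 14*J (H(J, r) = J*14 + (6 - 1*5) = 14*J + (6 - 5) = 14*J + 1 = 1 + 14*J)
z(q, t) = (-13 + q)² (z(q, t) = (q + (1 + 14*(-1)))² = (q + (1 - 14))² = (q - 13)² = (-13 + q)²)
5*((-57 + 37) + z(-8, -16)) = 5*((-57 + 37) + (-13 - 8)²) = 5*(-20 + (-21)²) = 5*(-20 + 441) = 5*421 = 2105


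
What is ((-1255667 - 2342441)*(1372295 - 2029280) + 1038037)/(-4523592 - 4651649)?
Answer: -2363904022417/9175241 ≈ -2.5764e+5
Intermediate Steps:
((-1255667 - 2342441)*(1372295 - 2029280) + 1038037)/(-4523592 - 4651649) = (-3598108*(-656985) + 1038037)/(-9175241) = (2363902984380 + 1038037)*(-1/9175241) = 2363904022417*(-1/9175241) = -2363904022417/9175241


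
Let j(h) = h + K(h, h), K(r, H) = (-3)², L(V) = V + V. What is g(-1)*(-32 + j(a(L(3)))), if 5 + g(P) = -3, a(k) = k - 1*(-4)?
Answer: 104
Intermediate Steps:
L(V) = 2*V
K(r, H) = 9
a(k) = 4 + k (a(k) = k + 4 = 4 + k)
j(h) = 9 + h (j(h) = h + 9 = 9 + h)
g(P) = -8 (g(P) = -5 - 3 = -8)
g(-1)*(-32 + j(a(L(3)))) = -8*(-32 + (9 + (4 + 2*3))) = -8*(-32 + (9 + (4 + 6))) = -8*(-32 + (9 + 10)) = -8*(-32 + 19) = -8*(-13) = 104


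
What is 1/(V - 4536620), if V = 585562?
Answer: -1/3951058 ≈ -2.5310e-7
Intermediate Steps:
1/(V - 4536620) = 1/(585562 - 4536620) = 1/(-3951058) = -1/3951058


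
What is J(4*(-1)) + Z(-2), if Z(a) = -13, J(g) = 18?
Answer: 5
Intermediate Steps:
J(4*(-1)) + Z(-2) = 18 - 13 = 5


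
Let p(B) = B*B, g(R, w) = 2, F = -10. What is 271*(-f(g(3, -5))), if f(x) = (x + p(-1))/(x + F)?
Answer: 813/8 ≈ 101.63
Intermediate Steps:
p(B) = B²
f(x) = (1 + x)/(-10 + x) (f(x) = (x + (-1)²)/(x - 10) = (x + 1)/(-10 + x) = (1 + x)/(-10 + x))
271*(-f(g(3, -5))) = 271*(-(1 + 2)/(-10 + 2)) = 271*(-3/(-8)) = 271*(-(-1)*3/8) = 271*(-1*(-3/8)) = 271*(3/8) = 813/8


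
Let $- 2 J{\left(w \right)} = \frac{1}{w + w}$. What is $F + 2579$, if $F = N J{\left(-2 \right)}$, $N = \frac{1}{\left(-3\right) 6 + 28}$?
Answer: $\frac{206321}{80} \approx 2579.0$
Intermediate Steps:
$N = \frac{1}{10}$ ($N = \frac{1}{-18 + 28} = \frac{1}{10} \approx 0.1$)
$J{\left(w \right)} = - \frac{1}{4 w}$ ($J{\left(w \right)} = - \frac{1}{2 \left(w + w\right)} = - \frac{1}{2 \cdot 2 w} = - \frac{\frac{1}{2} \frac{1}{w}}{2} = - \frac{1}{4 w}$)
$F = \frac{1}{80}$ ($F = \frac{\left(- \frac{1}{4}\right) \frac{1}{-2}}{10} = \frac{\left(- \frac{1}{4}\right) \left(- \frac{1}{2}\right)}{10} = \frac{1}{10} \cdot \frac{1}{8} = \frac{1}{80} \approx 0.0125$)
$F + 2579 = \frac{1}{80} + 2579 = \frac{206321}{80}$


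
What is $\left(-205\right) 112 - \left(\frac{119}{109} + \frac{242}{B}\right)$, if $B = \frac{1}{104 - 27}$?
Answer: $- \frac{4533865}{109} \approx -41595.0$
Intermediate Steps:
$B = \frac{1}{77} \approx 0.012987$
$\left(-205\right) 112 - \left(\frac{119}{109} + \frac{242}{B}\right) = \left(-205\right) 112 - \left(18634 + \frac{119}{109}\right) = -22960 - \frac{2031225}{109} = - \frac{4533865}{109}$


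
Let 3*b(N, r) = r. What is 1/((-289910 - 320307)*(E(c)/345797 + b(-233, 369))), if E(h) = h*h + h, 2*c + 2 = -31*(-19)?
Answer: -1383188/104028492567139 ≈ -1.3296e-8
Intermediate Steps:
c = 587/2 (c = -1 + (-31*(-19))/2 = -1 + (½)*589 = -1 + 589/2 = 587/2 ≈ 293.50)
E(h) = h + h² (E(h) = h² + h = h + h²)
b(N, r) = r/3
1/((-289910 - 320307)*(E(c)/345797 + b(-233, 369))) = 1/((-289910 - 320307)*((587*(1 + 587/2)/2)/345797 + (⅓)*369)) = 1/(-610217*(((587/2)*(589/2))*(1/345797) + 123)) = 1/(-610217*((345743/4)*(1/345797) + 123)) = 1/(-610217*(345743/1383188 + 123)) = 1/(-610217*170477867/1383188) = 1/(-104028492567139/1383188) = -1383188/104028492567139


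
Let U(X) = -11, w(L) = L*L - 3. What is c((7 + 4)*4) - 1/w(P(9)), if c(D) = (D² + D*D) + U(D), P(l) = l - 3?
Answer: 127412/33 ≈ 3861.0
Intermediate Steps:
P(l) = -3 + l
w(L) = -3 + L² (w(L) = L² - 3 = -3 + L²)
c(D) = -11 + 2*D² (c(D) = (D² + D*D) - 11 = (D² + D²) - 11 = 2*D² - 11 = -11 + 2*D²)
c((7 + 4)*4) - 1/w(P(9)) = (-11 + 2*((7 + 4)*4)²) - 1/(-3 + (-3 + 9)²) = (-11 + 2*(11*4)²) - 1/(-3 + 6²) = (-11 + 2*44²) - 1/(-3 + 36) = (-11 + 2*1936) - 1/33 = (-11 + 3872) - 1*1/33 = 3861 - 1/33 = 127412/33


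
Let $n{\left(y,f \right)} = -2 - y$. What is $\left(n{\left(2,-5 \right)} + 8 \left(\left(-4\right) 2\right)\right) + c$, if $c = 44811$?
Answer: $44743$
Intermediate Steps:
$\left(n{\left(2,-5 \right)} + 8 \left(\left(-4\right) 2\right)\right) + c = \left(\left(-2 - 2\right) + 8 \left(\left(-4\right) 2\right)\right) + 44811 = \left(\left(-2 - 2\right) + 8 \left(-8\right)\right) + 44811 = \left(-4 - 64\right) + 44811 = -68 + 44811 = 44743$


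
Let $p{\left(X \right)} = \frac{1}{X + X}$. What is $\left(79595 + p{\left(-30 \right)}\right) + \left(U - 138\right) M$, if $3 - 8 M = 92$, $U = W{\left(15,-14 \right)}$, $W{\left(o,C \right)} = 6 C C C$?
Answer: $\frac{7928767}{30} \approx 2.6429 \cdot 10^{5}$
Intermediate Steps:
$W{\left(o,C \right)} = 6 C^{3}$ ($W{\left(o,C \right)} = 6 C C^{2} = 6 C^{3}$)
$U = -16464$ ($U = 6 \left(-14\right)^{3} = 6 \left(-2744\right) = -16464$)
$M = - \frac{89}{8}$ ($M = \frac{3}{8} - \frac{23}{2} = - \frac{89}{8} \approx -11.125$)
$p{\left(X \right)} = \frac{1}{2 X}$
$\left(79595 + p{\left(-30 \right)}\right) + \left(U - 138\right) M = \left(79595 + \frac{1}{2 \left(-30\right)}\right) + \left(-16464 - 138\right) \left(- \frac{89}{8}\right) = \left(79595 + \frac{1}{2} \left(- \frac{1}{30}\right)\right) - - \frac{738789}{4} = \left(79595 - \frac{1}{60}\right) + \frac{738789}{4} = \frac{4775699}{60} + \frac{738789}{4} = \frac{7928767}{30}$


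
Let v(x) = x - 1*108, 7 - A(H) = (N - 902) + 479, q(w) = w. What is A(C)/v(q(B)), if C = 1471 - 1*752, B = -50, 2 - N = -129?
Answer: -299/158 ≈ -1.8924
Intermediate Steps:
N = 131 (N = 2 - 1*(-129) = 2 + 129 = 131)
C = 719 (C = 1471 - 752 = 719)
A(H) = 299 (A(H) = 7 - ((131 - 902) + 479) = 7 - (-771 + 479) = 7 - 1*(-292) = 7 + 292 = 299)
v(x) = -108 + x (v(x) = x - 108 = -108 + x)
A(C)/v(q(B)) = 299/(-108 - 50) = 299/(-158) = 299*(-1/158) = -299/158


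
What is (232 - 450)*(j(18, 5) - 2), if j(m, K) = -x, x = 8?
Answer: 2180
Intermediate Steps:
j(m, K) = -8 (j(m, K) = -1*8 = -8)
(232 - 450)*(j(18, 5) - 2) = (232 - 450)*(-8 - 2) = -218*(-10) = 2180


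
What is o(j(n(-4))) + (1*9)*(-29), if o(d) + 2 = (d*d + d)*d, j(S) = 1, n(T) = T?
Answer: -261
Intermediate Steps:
o(d) = -2 + d*(d + d²) (o(d) = -2 + (d*d + d)*d = -2 + (d² + d)*d = -2 + (d + d²)*d = -2 + d*(d + d²))
o(j(n(-4))) + (1*9)*(-29) = (-2 + 1² + 1³) + (1*9)*(-29) = (-2 + 1 + 1) + 9*(-29) = 0 - 261 = -261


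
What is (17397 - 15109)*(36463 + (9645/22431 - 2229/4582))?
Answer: 1429092087484776/17129807 ≈ 8.3427e+7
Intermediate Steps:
(17397 - 15109)*(36463 + (9645/22431 - 2229/4582)) = 2288*(36463 + (9645*(1/22431) - 2229*1/4582)) = 2288*(36463 + (3215/7477 - 2229/4582)) = 2288*(36463 - 1935103/34259614) = 2288*(1249206370179/34259614) = 1429092087484776/17129807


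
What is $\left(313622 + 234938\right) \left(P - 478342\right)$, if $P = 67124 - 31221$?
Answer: $-242704337840$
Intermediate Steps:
$P = 35903$
$\left(313622 + 234938\right) \left(P - 478342\right) = \left(313622 + 234938\right) \left(35903 - 478342\right) = 548560 \left(-442439\right) = -242704337840$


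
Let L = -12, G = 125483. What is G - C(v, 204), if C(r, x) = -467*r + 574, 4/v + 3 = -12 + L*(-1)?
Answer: 372859/3 ≈ 1.2429e+5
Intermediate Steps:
v = -4/3 (v = 4/(-3 + (-12 - 12*(-1))) = 4/(-3 + (-12 + 12)) = 4/(-3 + 0) = 4/(-3) = 4*(-1/3) = -4/3 ≈ -1.3333)
C(r, x) = 574 - 467*r
G - C(v, 204) = 125483 - (574 - 467*(-4/3)) = 125483 - (574 + 1868/3) = 125483 - 1*3590/3 = 125483 - 3590/3 = 372859/3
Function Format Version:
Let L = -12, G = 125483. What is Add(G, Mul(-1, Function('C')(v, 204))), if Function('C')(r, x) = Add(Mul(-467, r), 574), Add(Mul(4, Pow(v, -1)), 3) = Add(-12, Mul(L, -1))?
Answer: Rational(372859, 3) ≈ 1.2429e+5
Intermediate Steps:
v = Rational(-4, 3) (v = Mul(4, Pow(Add(-3, Add(-12, Mul(-12, -1))), -1)) = Mul(4, Pow(Add(-3, Add(-12, 12)), -1)) = Mul(4, Pow(Add(-3, 0), -1)) = Mul(4, Pow(-3, -1)) = Mul(4, Rational(-1, 3)) = Rational(-4, 3) ≈ -1.3333)
Function('C')(r, x) = Add(574, Mul(-467, r))
Add(G, Mul(-1, Function('C')(v, 204))) = Add(125483, Mul(-1, Add(574, Mul(-467, Rational(-4, 3))))) = Add(125483, Mul(-1, Add(574, Rational(1868, 3)))) = Add(125483, Mul(-1, Rational(3590, 3))) = Add(125483, Rational(-3590, 3)) = Rational(372859, 3)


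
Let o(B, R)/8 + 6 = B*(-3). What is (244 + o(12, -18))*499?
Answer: -45908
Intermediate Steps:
o(B, R) = -48 - 24*B (o(B, R) = -48 + 8*(B*(-3)) = -48 + 8*(-3*B) = -48 - 24*B)
(244 + o(12, -18))*499 = (244 + (-48 - 24*12))*499 = (244 + (-48 - 288))*499 = (244 - 336)*499 = -92*499 = -45908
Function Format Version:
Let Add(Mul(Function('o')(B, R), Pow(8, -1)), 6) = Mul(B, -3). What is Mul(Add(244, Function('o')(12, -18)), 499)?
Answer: -45908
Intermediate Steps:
Function('o')(B, R) = Add(-48, Mul(-24, B)) (Function('o')(B, R) = Add(-48, Mul(8, Mul(B, -3))) = Add(-48, Mul(8, Mul(-3, B))) = Add(-48, Mul(-24, B)))
Mul(Add(244, Function('o')(12, -18)), 499) = Mul(Add(244, Add(-48, Mul(-24, 12))), 499) = Mul(Add(244, Add(-48, -288)), 499) = Mul(Add(244, -336), 499) = Mul(-92, 499) = -45908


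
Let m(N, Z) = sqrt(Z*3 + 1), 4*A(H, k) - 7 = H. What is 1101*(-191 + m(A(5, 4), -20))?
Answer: -210291 + 1101*I*sqrt(59) ≈ -2.1029e+5 + 8456.9*I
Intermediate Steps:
A(H, k) = 7/4 + H/4
m(N, Z) = sqrt(1 + 3*Z) (m(N, Z) = sqrt(3*Z + 1) = sqrt(1 + 3*Z))
1101*(-191 + m(A(5, 4), -20)) = 1101*(-191 + sqrt(1 + 3*(-20))) = 1101*(-191 + sqrt(1 - 60)) = 1101*(-191 + sqrt(-59)) = 1101*(-191 + I*sqrt(59)) = -210291 + 1101*I*sqrt(59)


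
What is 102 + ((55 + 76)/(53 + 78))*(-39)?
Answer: 63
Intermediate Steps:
102 + ((55 + 76)/(53 + 78))*(-39) = 102 + (131/131)*(-39) = 102 + (131*(1/131))*(-39) = 102 + 1*(-39) = 102 - 39 = 63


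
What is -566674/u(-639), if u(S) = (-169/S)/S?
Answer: 231384894354/169 ≈ 1.3691e+9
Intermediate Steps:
u(S) = -169/S²
-566674/u(-639) = -566674/((-169/(-639)²)) = -566674/((-169*1/408321)) = -566674/(-169/408321) = -566674*(-408321/169) = 231384894354/169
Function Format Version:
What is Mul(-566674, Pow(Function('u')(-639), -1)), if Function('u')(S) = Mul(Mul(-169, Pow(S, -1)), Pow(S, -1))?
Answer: Rational(231384894354, 169) ≈ 1.3691e+9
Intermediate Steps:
Function('u')(S) = Mul(-169, Pow(S, -2))
Mul(-566674, Pow(Function('u')(-639), -1)) = Mul(-566674, Pow(Mul(-169, Pow(-639, -2)), -1)) = Mul(-566674, Pow(Mul(-169, Rational(1, 408321)), -1)) = Mul(-566674, Pow(Rational(-169, 408321), -1)) = Mul(-566674, Rational(-408321, 169)) = Rational(231384894354, 169)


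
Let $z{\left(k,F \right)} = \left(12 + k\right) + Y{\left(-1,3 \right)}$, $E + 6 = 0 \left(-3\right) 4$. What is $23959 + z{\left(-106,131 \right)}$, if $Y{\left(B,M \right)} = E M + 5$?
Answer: $23852$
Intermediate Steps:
$E = -6$ ($E = -6 + 0 \left(-3\right) 4 = -6 + 0 \cdot 4 = -6 + 0 = -6$)
$Y{\left(B,M \right)} = 5 - 6 M$ ($Y{\left(B,M \right)} = - 6 M + 5 = 5 - 6 M$)
$z{\left(k,F \right)} = -1 + k$ ($z{\left(k,F \right)} = \left(12 + k\right) + \left(5 - 18\right) = \left(12 + k\right) - 13 = -1 + k$)
$23959 + z{\left(-106,131 \right)} = 23959 - 107 = 23852$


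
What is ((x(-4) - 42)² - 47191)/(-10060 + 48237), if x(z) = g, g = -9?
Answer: -44590/38177 ≈ -1.1680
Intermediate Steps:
x(z) = -9
((x(-4) - 42)² - 47191)/(-10060 + 48237) = ((-9 - 42)² - 47191)/(-10060 + 48237) = ((-51)² - 47191)/38177 = (2601 - 47191)*(1/38177) = -44590*1/38177 = -44590/38177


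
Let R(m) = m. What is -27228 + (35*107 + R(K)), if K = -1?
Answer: -23484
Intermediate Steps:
-27228 + (35*107 + R(K)) = -27228 + (35*107 - 1) = -27228 + (3745 - 1) = -27228 + 3744 = -23484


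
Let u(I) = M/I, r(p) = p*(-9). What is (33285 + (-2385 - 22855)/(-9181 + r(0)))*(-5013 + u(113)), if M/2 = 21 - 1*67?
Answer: -173149440866825/1037453 ≈ -1.6690e+8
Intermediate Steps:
M = -92 (M = 2*(21 - 1*67) = 2*(21 - 67) = 2*(-46) = -92)
r(p) = -9*p
u(I) = -92/I
(33285 + (-2385 - 22855)/(-9181 + r(0)))*(-5013 + u(113)) = (33285 + (-2385 - 22855)/(-9181 - 9*0))*(-5013 - 92/113) = (33285 - 25240/(-9181 + 0))*(-5013 - 92*1/113) = (33285 - 25240/(-9181))*(-5013 - 92/113) = (33285 - 25240*(-1/9181))*(-566561/113) = (33285 + 25240/9181)*(-566561/113) = (305614825/9181)*(-566561/113) = -173149440866825/1037453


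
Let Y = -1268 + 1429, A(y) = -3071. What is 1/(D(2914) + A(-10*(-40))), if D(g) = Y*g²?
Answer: 1/1367111685 ≈ 7.3147e-10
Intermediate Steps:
Y = 161
D(g) = 161*g²
1/(D(2914) + A(-10*(-40))) = 1/(161*2914² - 3071) = 1/(161*8491396 - 3071) = 1/(1367114756 - 3071) = 1/1367111685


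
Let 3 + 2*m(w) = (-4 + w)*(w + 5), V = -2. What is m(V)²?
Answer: 441/4 ≈ 110.25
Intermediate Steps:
m(w) = -3/2 + (-4 + w)*(5 + w)/2 (m(w) = -3/2 + ((-4 + w)*(w + 5))/2 = -3/2 + ((-4 + w)*(5 + w))/2 = -3/2 + (-4 + w)*(5 + w)/2)
m(V)² = (-23/2 + (½)*(-2) + (½)*(-2)²)² = (-23/2 - 1 + (½)*4)² = (-23/2 - 1 + 2)² = (-21/2)² = 441/4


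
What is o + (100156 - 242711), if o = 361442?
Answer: 218887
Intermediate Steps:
o + (100156 - 242711) = 361442 + (100156 - 242711) = 361442 - 142555 = 218887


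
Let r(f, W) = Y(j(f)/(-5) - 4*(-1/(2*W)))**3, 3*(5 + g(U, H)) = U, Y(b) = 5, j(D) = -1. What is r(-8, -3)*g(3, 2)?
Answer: -500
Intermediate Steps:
g(U, H) = -5 + U/3
r(f, W) = 125 (r(f, W) = 5**3 = 125)
r(-8, -3)*g(3, 2) = 125*(-5 + (1/3)*3) = 125*(-5 + 1) = 125*(-4) = -500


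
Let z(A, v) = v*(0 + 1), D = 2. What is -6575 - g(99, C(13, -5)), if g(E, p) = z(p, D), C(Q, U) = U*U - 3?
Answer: -6577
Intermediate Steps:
z(A, v) = v (z(A, v) = v*1 = v)
C(Q, U) = -3 + U² (C(Q, U) = U² - 3 = -3 + U²)
g(E, p) = 2
-6575 - g(99, C(13, -5)) = -6575 - 1*2 = -6575 - 2 = -6577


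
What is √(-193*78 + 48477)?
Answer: √33423 ≈ 182.82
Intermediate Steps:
√(-193*78 + 48477) = √(-15054 + 48477) = √33423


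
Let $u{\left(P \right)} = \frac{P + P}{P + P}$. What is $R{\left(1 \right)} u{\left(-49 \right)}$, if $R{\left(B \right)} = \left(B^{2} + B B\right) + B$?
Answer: $3$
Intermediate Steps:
$u{\left(P \right)} = 1$ ($u{\left(P \right)} = \frac{2 P}{2 P} = 2 P \frac{1}{2 P} = 1$)
$R{\left(B \right)} = B + 2 B^{2}$ ($R{\left(B \right)} = \left(B^{2} + B^{2}\right) + B = 2 B^{2} + B = B + 2 B^{2}$)
$R{\left(1 \right)} u{\left(-49 \right)} = 1 \left(1 + 2 \cdot 1\right) 1 = 1 \left(1 + 2\right) 1 = 1 \cdot 3 \cdot 1 = 3 \cdot 1 = 3$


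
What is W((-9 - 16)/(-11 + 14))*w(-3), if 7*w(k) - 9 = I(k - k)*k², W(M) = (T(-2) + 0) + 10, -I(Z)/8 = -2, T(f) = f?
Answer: 1224/7 ≈ 174.86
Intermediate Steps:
I(Z) = 16 (I(Z) = -8*(-2) = 16)
W(M) = 8 (W(M) = (-2 + 0) + 10 = -2 + 10 = 8)
w(k) = 9/7 + 16*k²/7 (w(k) = 9/7 + (16*k²)/7 = 9/7 + 16*k²/7)
W((-9 - 16)/(-11 + 14))*w(-3) = 8*(9/7 + (16/7)*(-3)²) = 8*(9/7 + (16/7)*9) = 8*(9/7 + 144/7) = 8*(153/7) = 1224/7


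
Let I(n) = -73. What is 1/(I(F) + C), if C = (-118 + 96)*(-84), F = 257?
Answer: 1/1775 ≈ 0.00056338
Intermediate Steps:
C = 1848 (C = -22*(-84) = 1848)
1/(I(F) + C) = 1/(-73 + 1848) = 1/1775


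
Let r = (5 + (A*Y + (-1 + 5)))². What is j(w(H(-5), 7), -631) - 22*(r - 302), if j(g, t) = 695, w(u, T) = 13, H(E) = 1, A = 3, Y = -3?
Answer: 7339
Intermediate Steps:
r = 0 (r = (5 + (3*(-3) + (-1 + 5)))² = (5 + (-9 + 4))² = (5 - 5)² = 0² = 0)
j(w(H(-5), 7), -631) - 22*(r - 302) = 695 - 22*(0 - 302) = 695 - 22*(-302) = 695 - 1*(-6644) = 695 + 6644 = 7339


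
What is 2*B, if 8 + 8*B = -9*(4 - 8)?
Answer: 7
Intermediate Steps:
B = 7/2 (B = -1 + (-9*(4 - 8))/8 = -1 + (-9*(-4))/8 = -1 + (1/8)*36 = -1 + 9/2 = 7/2 ≈ 3.5000)
2*B = 2*(7/2) = 7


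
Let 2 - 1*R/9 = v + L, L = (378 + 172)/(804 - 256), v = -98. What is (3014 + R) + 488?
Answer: 1203673/274 ≈ 4393.0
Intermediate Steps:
L = 275/274 (L = 550/548 = 550*(1/548) = 275/274 ≈ 1.0036)
R = 244125/274 (R = 18 - 9*(-98 + 275/274) = 18 - 9*(-26577/274) = 18 + 239193/274 = 244125/274 ≈ 890.97)
(3014 + R) + 488 = (3014 + 244125/274) + 488 = 1069961/274 + 488 = 1203673/274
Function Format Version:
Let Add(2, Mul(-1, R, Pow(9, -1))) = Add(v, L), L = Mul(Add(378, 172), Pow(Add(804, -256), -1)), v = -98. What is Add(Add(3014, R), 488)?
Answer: Rational(1203673, 274) ≈ 4393.0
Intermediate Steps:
L = Rational(275, 274) (L = Mul(550, Pow(548, -1)) = Mul(550, Rational(1, 548)) = Rational(275, 274) ≈ 1.0036)
R = Rational(244125, 274) (R = Add(18, Mul(-9, Add(-98, Rational(275, 274)))) = Add(18, Mul(-9, Rational(-26577, 274))) = Add(18, Rational(239193, 274)) = Rational(244125, 274) ≈ 890.97)
Add(Add(3014, R), 488) = Add(Add(3014, Rational(244125, 274)), 488) = Add(Rational(1069961, 274), 488) = Rational(1203673, 274)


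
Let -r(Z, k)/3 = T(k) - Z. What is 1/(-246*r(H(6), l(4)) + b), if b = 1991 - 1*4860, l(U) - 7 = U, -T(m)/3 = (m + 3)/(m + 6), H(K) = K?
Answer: -17/155045 ≈ -0.00010965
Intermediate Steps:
T(m) = -3*(3 + m)/(6 + m) (T(m) = -3*(m + 3)/(m + 6) = -3*(3 + m)/(6 + m))
l(U) = 7 + U
b = -2869 (b = 1991 - 4860 = -2869)
r(Z, k) = 3*Z - 9*(-3 - k)/(6 + k) (r(Z, k) = -3*(3*(-3 - k)/(6 + k) - Z) = -3*(-Z + 3*(-3 - k)/(6 + k)) = 3*Z - 9*(-3 - k)/(6 + k))
1/(-246*r(H(6), l(4)) + b) = 1/(-738*(9 + 3*(7 + 4) + 6*(6 + (7 + 4)))/(6 + (7 + 4)) - 2869) = 1/(-738*(9 + 3*11 + 6*(6 + 11))/(6 + 11) - 2869) = 1/(-738*(9 + 33 + 6*17)/17 - 2869) = 1/(-738*(9 + 33 + 102)/17 - 2869) = 1/(-738*144/17 - 2869) = 1/(-246*432/17 - 2869) = 1/(-106272/17 - 2869) = 1/(-155045/17) = -17/155045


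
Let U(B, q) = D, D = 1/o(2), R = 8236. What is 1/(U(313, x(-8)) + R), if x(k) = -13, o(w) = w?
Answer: 2/16473 ≈ 0.00012141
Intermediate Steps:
D = ½ (D = 1/2 = ½ ≈ 0.50000)
U(B, q) = ½
1/(U(313, x(-8)) + R) = 1/(½ + 8236) = 1/(16473/2) = 2/16473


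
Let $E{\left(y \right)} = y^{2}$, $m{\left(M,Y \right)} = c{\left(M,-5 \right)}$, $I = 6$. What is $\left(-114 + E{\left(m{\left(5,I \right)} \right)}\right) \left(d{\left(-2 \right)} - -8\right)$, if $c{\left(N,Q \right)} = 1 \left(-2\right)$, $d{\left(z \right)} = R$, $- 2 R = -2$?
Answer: $-990$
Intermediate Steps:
$R = 1$ ($R = \left(- \frac{1}{2}\right) \left(-2\right) = 1$)
$d{\left(z \right)} = 1$
$c{\left(N,Q \right)} = -2$
$m{\left(M,Y \right)} = -2$
$\left(-114 + E{\left(m{\left(5,I \right)} \right)}\right) \left(d{\left(-2 \right)} - -8\right) = \left(-114 + \left(-2\right)^{2}\right) \left(1 - -8\right) = \left(-114 + 4\right) \left(1 + 8\right) = \left(-110\right) 9 = -990$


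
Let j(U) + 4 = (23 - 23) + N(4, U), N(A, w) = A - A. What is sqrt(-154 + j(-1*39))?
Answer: I*sqrt(158) ≈ 12.57*I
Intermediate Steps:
N(A, w) = 0
j(U) = -4 (j(U) = -4 + ((23 - 23) + 0) = -4 + (0 + 0) = -4 + 0 = -4)
sqrt(-154 + j(-1*39)) = sqrt(-154 - 4) = sqrt(-158) = I*sqrt(158)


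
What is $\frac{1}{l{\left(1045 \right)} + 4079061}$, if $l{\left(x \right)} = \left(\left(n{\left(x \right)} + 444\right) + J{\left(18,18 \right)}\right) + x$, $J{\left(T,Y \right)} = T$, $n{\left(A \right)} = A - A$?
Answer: $\frac{1}{4080568} \approx 2.4506 \cdot 10^{-7}$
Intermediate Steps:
$n{\left(A \right)} = 0$
$l{\left(x \right)} = 462 + x$ ($l{\left(x \right)} = \left(\left(0 + 444\right) + 18\right) + x = \left(444 + 18\right) + x = 462 + x$)
$\frac{1}{l{\left(1045 \right)} + 4079061} = \frac{1}{\left(462 + 1045\right) + 4079061} = \frac{1}{1507 + 4079061} = \frac{1}{4080568}$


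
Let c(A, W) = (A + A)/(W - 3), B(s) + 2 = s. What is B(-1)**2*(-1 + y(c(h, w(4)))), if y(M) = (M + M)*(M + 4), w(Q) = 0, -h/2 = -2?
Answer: -73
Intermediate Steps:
h = 4 (h = -2*(-2) = 4)
B(s) = -2 + s
c(A, W) = 2*A/(-3 + W) (c(A, W) = (2*A)/(-3 + W) = 2*A/(-3 + W))
y(M) = 2*M*(4 + M) (y(M) = (2*M)*(4 + M) = 2*M*(4 + M))
B(-1)**2*(-1 + y(c(h, w(4)))) = (-2 - 1)**2*(-1 + 2*(2*4/(-3 + 0))*(4 + 2*4/(-3 + 0))) = (-3)**2*(-1 + 2*(2*4/(-3))*(4 + 2*4/(-3))) = 9*(-1 + 2*(2*4*(-1/3))*(4 + 2*4*(-1/3))) = 9*(-1 + 2*(-8/3)*(4 - 8/3)) = 9*(-1 + 2*(-8/3)*(4/3)) = 9*(-1 - 64/9) = 9*(-73/9) = -73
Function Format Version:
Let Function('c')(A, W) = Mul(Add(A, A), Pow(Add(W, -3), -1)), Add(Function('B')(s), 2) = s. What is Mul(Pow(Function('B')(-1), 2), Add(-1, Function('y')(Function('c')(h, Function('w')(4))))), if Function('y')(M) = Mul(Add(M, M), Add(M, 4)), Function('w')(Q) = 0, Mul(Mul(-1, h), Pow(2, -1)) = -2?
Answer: -73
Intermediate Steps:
h = 4 (h = Mul(-2, -2) = 4)
Function('B')(s) = Add(-2, s)
Function('c')(A, W) = Mul(2, A, Pow(Add(-3, W), -1)) (Function('c')(A, W) = Mul(Mul(2, A), Pow(Add(-3, W), -1)) = Mul(2, A, Pow(Add(-3, W), -1)))
Function('y')(M) = Mul(2, M, Add(4, M)) (Function('y')(M) = Mul(Mul(2, M), Add(4, M)) = Mul(2, M, Add(4, M)))
Mul(Pow(Function('B')(-1), 2), Add(-1, Function('y')(Function('c')(h, Function('w')(4))))) = Mul(Pow(Add(-2, -1), 2), Add(-1, Mul(2, Mul(2, 4, Pow(Add(-3, 0), -1)), Add(4, Mul(2, 4, Pow(Add(-3, 0), -1)))))) = Mul(Pow(-3, 2), Add(-1, Mul(2, Mul(2, 4, Pow(-3, -1)), Add(4, Mul(2, 4, Pow(-3, -1)))))) = Mul(9, Add(-1, Mul(2, Mul(2, 4, Rational(-1, 3)), Add(4, Mul(2, 4, Rational(-1, 3)))))) = Mul(9, Add(-1, Mul(2, Rational(-8, 3), Add(4, Rational(-8, 3))))) = Mul(9, Add(-1, Mul(2, Rational(-8, 3), Rational(4, 3)))) = Mul(9, Add(-1, Rational(-64, 9))) = Mul(9, Rational(-73, 9)) = -73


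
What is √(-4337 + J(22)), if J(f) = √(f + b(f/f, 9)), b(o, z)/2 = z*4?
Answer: √(-4337 + √94) ≈ 65.782*I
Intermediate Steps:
b(o, z) = 8*z (b(o, z) = 2*(z*4) = 2*(4*z) = 8*z)
J(f) = √(72 + f) (J(f) = √(f + 8*9) = √(f + 72) = √(72 + f))
√(-4337 + J(22)) = √(-4337 + √(72 + 22)) = √(-4337 + √94)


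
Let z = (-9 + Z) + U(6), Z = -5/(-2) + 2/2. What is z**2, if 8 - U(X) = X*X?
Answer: 4489/4 ≈ 1122.3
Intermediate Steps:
U(X) = 8 - X**2 (U(X) = 8 - X*X = 8 - X**2)
Z = 7/2 (Z = -5*(-1/2) + 2*(1/2) = 5/2 + 1 = 7/2 ≈ 3.5000)
z = -67/2 (z = (-9 + 7/2) + (8 - 1*6**2) = -11/2 + (8 - 1*36) = -11/2 + (8 - 36) = -11/2 - 28 = -67/2 ≈ -33.500)
z**2 = (-67/2)**2 = 4489/4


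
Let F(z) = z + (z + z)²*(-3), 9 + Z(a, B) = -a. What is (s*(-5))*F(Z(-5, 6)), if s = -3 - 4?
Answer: -6860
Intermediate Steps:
s = -7
Z(a, B) = -9 - a
F(z) = z - 12*z² (F(z) = z + (2*z)²*(-3) = z + (4*z²)*(-3) = z - 12*z²)
(s*(-5))*F(Z(-5, 6)) = (-7*(-5))*((-9 - 1*(-5))*(1 - 12*(-9 - 1*(-5)))) = 35*((-9 + 5)*(1 - 12*(-9 + 5))) = 35*(-4*(1 - 12*(-4))) = 35*(-4*(1 + 48)) = 35*(-4*49) = 35*(-196) = -6860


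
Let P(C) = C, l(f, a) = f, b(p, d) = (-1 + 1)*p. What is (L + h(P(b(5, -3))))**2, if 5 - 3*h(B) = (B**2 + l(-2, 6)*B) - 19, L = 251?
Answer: 67081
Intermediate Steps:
b(p, d) = 0 (b(p, d) = 0*p = 0)
h(B) = 8 - B**2/3 + 2*B/3 (h(B) = 5/3 - ((B**2 - 2*B) - 19)/3 = 5/3 - (-19 + B**2 - 2*B)/3 = 5/3 + (19/3 - B**2/3 + 2*B/3) = 8 - B**2/3 + 2*B/3)
(L + h(P(b(5, -3))))**2 = (251 + (8 - 1/3*0**2 + (2/3)*0))**2 = (251 + (8 - 1/3*0 + 0))**2 = (251 + (8 + 0 + 0))**2 = (251 + 8)**2 = 259**2 = 67081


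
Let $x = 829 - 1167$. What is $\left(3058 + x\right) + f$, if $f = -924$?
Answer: $1796$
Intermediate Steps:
$x = -338$ ($x = 829 - 1167 = -338$)
$\left(3058 + x\right) + f = \left(3058 - 338\right) - 924 = 2720 - 924 = 1796$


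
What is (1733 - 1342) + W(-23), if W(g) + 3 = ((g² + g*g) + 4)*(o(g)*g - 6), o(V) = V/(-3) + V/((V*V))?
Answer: -192188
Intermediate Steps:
o(V) = 1/V - V/3 (o(V) = V*(-⅓) + V/(V²) = -V/3 + V/V² = -V/3 + 1/V = 1/V - V/3)
W(g) = -3 + (-6 + g*(1/g - g/3))*(4 + 2*g²) (W(g) = -3 + ((g² + g*g) + 4)*((1/g - g/3)*g - 6) = -3 + ((g² + g²) + 4)*(g*(1/g - g/3) - 6) = -3 + (2*g² + 4)*(-6 + g*(1/g - g/3)) = -3 + (4 + 2*g²)*(-6 + g*(1/g - g/3)) = -3 + (-6 + g*(1/g - g/3))*(4 + 2*g²))
(1733 - 1342) + W(-23) = (1733 - 1342) + (-23 - 34/3*(-23)² - ⅔*(-23)⁴) = 391 + (-23 - 34/3*529 - ⅔*279841) = 391 + (-23 - 17986/3 - 559682/3) = 391 - 192579 = -192188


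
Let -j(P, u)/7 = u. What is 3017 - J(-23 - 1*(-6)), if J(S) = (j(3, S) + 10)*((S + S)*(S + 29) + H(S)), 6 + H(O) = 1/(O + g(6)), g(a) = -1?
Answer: 338581/6 ≈ 56430.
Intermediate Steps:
j(P, u) = -7*u
H(O) = -6 + 1/(-1 + O) (H(O) = -6 + 1/(O - 1) = -6 + 1/(-1 + O))
J(S) = (10 - 7*S)*((7 - 6*S)/(-1 + S) + 2*S*(29 + S)) (J(S) = (-7*S + 10)*((S + S)*(S + 29) + (7 - 6*S)/(-1 + S)) = (10 - 7*S)*((2*S)*(29 + S) + (7 - 6*S)/(-1 + S)) = (10 - 7*S)*(2*S*(29 + S) + (7 - 6*S)/(-1 + S)) = (10 - 7*S)*((7 - 6*S)/(-1 + S) + 2*S*(29 + S)))
3017 - J(-23 - 1*(-6)) = 3017 - (70 - 689*(-23 - 1*(-6)) - 372*(-23 - 1*(-6))**3 - 14*(-23 - 1*(-6))**4 + 1008*(-23 - 1*(-6))**2)/(-1 + (-23 - 1*(-6))) = 3017 - (70 - 689*(-23 + 6) - 372*(-23 + 6)**3 - 14*(-23 + 6)**4 + 1008*(-23 + 6)**2)/(-1 + (-23 + 6)) = 3017 - (70 - 689*(-17) - 372*(-17)**3 - 14*(-17)**4 + 1008*(-17)**2)/(-1 - 17) = 3017 - (70 + 11713 - 372*(-4913) - 14*83521 + 1008*289)/(-18) = 3017 - (-1)*(70 + 11713 + 1827636 - 1169294 + 291312)/18 = 3017 - (-1)*961437/18 = 3017 - 1*(-320479/6) = 3017 + 320479/6 = 338581/6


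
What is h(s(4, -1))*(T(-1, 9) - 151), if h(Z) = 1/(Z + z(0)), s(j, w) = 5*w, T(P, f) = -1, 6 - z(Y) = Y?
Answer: -152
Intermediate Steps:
z(Y) = 6 - Y
h(Z) = 1/(6 + Z) (h(Z) = 1/(Z + (6 - 1*0)) = 1/(Z + (6 + 0)) = 1/(Z + 6) = 1/(6 + Z))
h(s(4, -1))*(T(-1, 9) - 151) = (-1 - 151)/(6 + 5*(-1)) = -152/(6 - 5) = -152/1 = 1*(-152) = -152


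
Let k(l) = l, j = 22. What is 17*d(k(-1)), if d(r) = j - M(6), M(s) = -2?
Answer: 408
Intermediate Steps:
d(r) = 24 (d(r) = 22 - 1*(-2) = 22 + 2 = 24)
17*d(k(-1)) = 17*24 = 408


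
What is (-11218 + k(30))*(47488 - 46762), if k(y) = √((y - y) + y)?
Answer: -8144268 + 726*√30 ≈ -8.1403e+6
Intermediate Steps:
k(y) = √y (k(y) = √(0 + y) = √y)
(-11218 + k(30))*(47488 - 46762) = (-11218 + √30)*(47488 - 46762) = (-11218 + √30)*726 = -8144268 + 726*√30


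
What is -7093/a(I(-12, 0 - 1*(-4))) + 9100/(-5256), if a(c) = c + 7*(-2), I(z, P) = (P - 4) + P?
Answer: 2324363/3285 ≈ 707.57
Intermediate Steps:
I(z, P) = -4 + 2*P (I(z, P) = (-4 + P) + P = -4 + 2*P)
a(c) = -14 + c (a(c) = c - 14 = -14 + c)
-7093/a(I(-12, 0 - 1*(-4))) + 9100/(-5256) = -7093/(-14 + (-4 + 2*(0 - 1*(-4)))) + 9100/(-5256) = -7093/(-14 + (-4 + 2*(0 + 4))) + 9100*(-1/5256) = -7093/(-14 + (-4 + 2*4)) - 2275/1314 = -7093/(-14 + (-4 + 8)) - 2275/1314 = -7093/(-14 + 4) - 2275/1314 = -7093/(-10) - 2275/1314 = -7093*(-⅒) - 2275/1314 = 7093/10 - 2275/1314 = 2324363/3285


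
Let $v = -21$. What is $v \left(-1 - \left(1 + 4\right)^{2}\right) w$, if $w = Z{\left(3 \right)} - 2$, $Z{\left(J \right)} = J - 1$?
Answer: $0$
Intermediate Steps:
$Z{\left(J \right)} = -1 + J$ ($Z{\left(J \right)} = J - 1 = -1 + J$)
$w = 0$ ($w = \left(-1 + 3\right) - 2 = 2 - 2 = 0$)
$v \left(-1 - \left(1 + 4\right)^{2}\right) w = - 21 \left(-1 - \left(1 + 4\right)^{2}\right) 0 = - 21 \left(-1 - 5^{2}\right) 0 = - 21 \left(-1 - 25\right) 0 = \left(-21\right) \left(-26\right) 0 = 546 \cdot 0 = 0$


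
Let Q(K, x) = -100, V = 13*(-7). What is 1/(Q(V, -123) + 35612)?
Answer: 1/35512 ≈ 2.8159e-5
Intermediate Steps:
V = -91
1/(Q(V, -123) + 35612) = 1/(-100 + 35612) = 1/35512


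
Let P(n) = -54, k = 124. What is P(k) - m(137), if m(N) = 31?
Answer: -85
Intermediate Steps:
P(k) - m(137) = -54 - 1*31 = -54 - 31 = -85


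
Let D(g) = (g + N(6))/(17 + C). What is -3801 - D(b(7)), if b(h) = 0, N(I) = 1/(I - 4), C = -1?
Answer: -121633/32 ≈ -3801.0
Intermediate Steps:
N(I) = 1/(-4 + I)
D(g) = 1/32 + g/16 (D(g) = (g + 1/(-4 + 6))/(17 - 1) = (g + 1/2)/16 = (g + 1/2)*(1/16) = (1/2 + g)*(1/16) = 1/32 + g/16)
-3801 - D(b(7)) = -3801 - (1/32 + (1/16)*0) = -3801 - (1/32 + 0) = -3801 - 1*1/32 = -3801 - 1/32 = -121633/32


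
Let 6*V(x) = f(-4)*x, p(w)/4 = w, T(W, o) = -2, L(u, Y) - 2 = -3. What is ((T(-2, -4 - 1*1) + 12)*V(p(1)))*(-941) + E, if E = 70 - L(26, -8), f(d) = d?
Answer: 75493/3 ≈ 25164.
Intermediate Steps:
L(u, Y) = -1 (L(u, Y) = 2 - 3 = -1)
p(w) = 4*w
E = 71 (E = 70 - 1*(-1) = 70 + 1 = 71)
V(x) = -2*x/3 (V(x) = (-4*x)/6 = -2*x/3)
((T(-2, -4 - 1*1) + 12)*V(p(1)))*(-941) + E = ((-2 + 12)*(-8/3))*(-941) + 71 = (10*(-⅔*4))*(-941) + 71 = (10*(-8/3))*(-941) + 71 = -80/3*(-941) + 71 = 75280/3 + 71 = 75493/3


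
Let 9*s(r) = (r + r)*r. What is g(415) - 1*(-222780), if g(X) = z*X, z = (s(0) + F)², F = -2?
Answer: 224440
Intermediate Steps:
s(r) = 2*r²/9 (s(r) = ((r + r)*r)/9 = ((2*r)*r)/9 = (2*r²)/9 = 2*r²/9)
z = 4 (z = ((2/9)*0² - 2)² = ((2/9)*0 - 2)² = (0 - 2)² = (-2)² = 4)
g(X) = 4*X
g(415) - 1*(-222780) = 4*415 - 1*(-222780) = 1660 + 222780 = 224440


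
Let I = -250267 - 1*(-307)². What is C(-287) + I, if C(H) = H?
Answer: -344803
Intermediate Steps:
I = -344516 (I = -250267 - 1*94249 = -250267 - 94249 = -344516)
C(-287) + I = -287 - 344516 = -344803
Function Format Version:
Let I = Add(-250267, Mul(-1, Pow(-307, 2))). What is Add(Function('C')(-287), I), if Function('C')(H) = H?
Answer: -344803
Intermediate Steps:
I = -344516 (I = Add(-250267, Mul(-1, 94249)) = Add(-250267, -94249) = -344516)
Add(Function('C')(-287), I) = Add(-287, -344516) = -344803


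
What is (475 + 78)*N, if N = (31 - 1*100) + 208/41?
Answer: -1449413/41 ≈ -35352.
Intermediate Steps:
N = -2621/41 (N = (31 - 100) + 208*(1/41) = -69 + 208/41 = -2621/41 ≈ -63.927)
(475 + 78)*N = (475 + 78)*(-2621/41) = 553*(-2621/41) = -1449413/41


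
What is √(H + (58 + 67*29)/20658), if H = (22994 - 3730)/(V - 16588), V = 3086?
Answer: I*√1554348994990/1081102 ≈ 1.1532*I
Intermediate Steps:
H = -224/157 (H = (22994 - 3730)/(3086 - 16588) = 19264/(-13502) = 19264*(-1/13502) = -224/157 ≈ -1.4268)
√(H + (58 + 67*29)/20658) = √(-224/157 + (58 + 67*29)/20658) = √(-224/157 + (58 + 1943)*(1/20658)) = √(-224/157 + 2001*(1/20658)) = √(-224/157 + 667/6886) = √(-1437745/1081102) = I*√1554348994990/1081102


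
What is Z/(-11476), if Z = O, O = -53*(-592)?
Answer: -7844/2869 ≈ -2.7341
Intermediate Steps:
O = 31376
Z = 31376
Z/(-11476) = 31376/(-11476) = 31376*(-1/11476) = -7844/2869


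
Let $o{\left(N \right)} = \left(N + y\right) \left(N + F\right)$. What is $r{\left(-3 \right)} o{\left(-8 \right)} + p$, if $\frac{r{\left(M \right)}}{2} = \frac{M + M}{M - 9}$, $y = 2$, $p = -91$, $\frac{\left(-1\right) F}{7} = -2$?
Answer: $-127$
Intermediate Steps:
$F = 14$ ($F = \left(-7\right) \left(-2\right) = 14$)
$o{\left(N \right)} = \left(2 + N\right) \left(14 + N\right)$ ($o{\left(N \right)} = \left(N + 2\right) \left(N + 14\right) = \left(2 + N\right) \left(14 + N\right)$)
$r{\left(M \right)} = \frac{4 M}{-9 + M}$ ($r{\left(M \right)} = 2 \frac{M + M}{M - 9} = 2 \frac{2 M}{-9 + M} = \frac{4 M}{-9 + M}$)
$r{\left(-3 \right)} o{\left(-8 \right)} + p = 4 \left(-3\right) \frac{1}{-9 - 3} \left(28 + \left(-8\right)^{2} + 16 \left(-8\right)\right) - 91 = 4 \left(-3\right) \frac{1}{-12} \left(28 + 64 - 128\right) - 91 = 4 \left(-3\right) \left(- \frac{1}{12}\right) \left(-36\right) - 91 = 1 \left(-36\right) - 91 = -36 - 91 = -127$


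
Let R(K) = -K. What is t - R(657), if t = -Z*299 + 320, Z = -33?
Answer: 10844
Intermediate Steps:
t = 10187 (t = -1*(-33)*299 + 320 = 33*299 + 320 = 9867 + 320 = 10187)
t - R(657) = 10187 - (-1)*657 = 10187 - 1*(-657) = 10187 + 657 = 10844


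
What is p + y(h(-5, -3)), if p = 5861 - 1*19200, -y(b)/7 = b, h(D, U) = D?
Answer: -13304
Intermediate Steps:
y(b) = -7*b
p = -13339 (p = 5861 - 19200 = -13339)
p + y(h(-5, -3)) = -13339 - 7*(-5) = -13339 + 35 = -13304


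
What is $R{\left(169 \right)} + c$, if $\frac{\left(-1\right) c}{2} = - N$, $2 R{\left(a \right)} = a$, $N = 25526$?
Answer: $\frac{102273}{2} \approx 51137.0$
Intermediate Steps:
$R{\left(a \right)} = \frac{a}{2}$
$c = 51052$ ($c = - 2 \left(\left(-1\right) 25526\right) = \left(-2\right) \left(-25526\right) = 51052$)
$R{\left(169 \right)} + c = \frac{1}{2} \cdot 169 + 51052 = \frac{169}{2} + 51052 = \frac{102273}{2}$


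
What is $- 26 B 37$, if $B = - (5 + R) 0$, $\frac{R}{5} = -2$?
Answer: $0$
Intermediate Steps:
$R = -10$ ($R = 5 \left(-2\right) = -10$)
$B = 0$ ($B = - (5 - 10) 0 = \left(-1\right) \left(-5\right) 0 = 5 \cdot 0 = 0$)
$- 26 B 37 = \left(-26\right) 0 \cdot 37 = 0 \cdot 37 = 0$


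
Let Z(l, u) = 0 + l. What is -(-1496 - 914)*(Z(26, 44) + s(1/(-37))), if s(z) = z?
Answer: 2316010/37 ≈ 62595.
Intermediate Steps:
Z(l, u) = l
-(-1496 - 914)*(Z(26, 44) + s(1/(-37))) = -(-1496 - 914)*(26 + 1/(-37)) = -(-2410)*(26 - 1/37) = -(-2410)*961/37 = -1*(-2316010/37) = 2316010/37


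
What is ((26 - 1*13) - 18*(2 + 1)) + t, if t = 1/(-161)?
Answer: -6602/161 ≈ -41.006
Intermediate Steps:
t = -1/161 ≈ -0.0062112
((26 - 1*13) - 18*(2 + 1)) + t = ((26 - 1*13) - 18*(2 + 1)) - 1/161 = ((26 - 13) - 18*3) - 1/161 = (13 - 6*9) - 1/161 = (13 - 54) - 1/161 = -41 - 1/161 = -6602/161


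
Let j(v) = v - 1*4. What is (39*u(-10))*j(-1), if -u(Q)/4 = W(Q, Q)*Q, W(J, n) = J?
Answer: 78000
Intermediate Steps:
j(v) = -4 + v (j(v) = v - 4 = -4 + v)
u(Q) = -4*Q**2 (u(Q) = -4*Q*Q = -4*Q**2)
(39*u(-10))*j(-1) = (39*(-4*(-10)**2))*(-4 - 1) = (39*(-4*100))*(-5) = (39*(-400))*(-5) = -15600*(-5) = 78000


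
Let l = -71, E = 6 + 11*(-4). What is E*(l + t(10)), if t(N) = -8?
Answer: 3002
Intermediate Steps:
E = -38 (E = 6 - 44 = -38)
E*(l + t(10)) = -38*(-71 - 8) = -38*(-79) = 3002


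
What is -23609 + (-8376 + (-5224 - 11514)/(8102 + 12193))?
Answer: -649152313/20295 ≈ -31986.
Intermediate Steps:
-23609 + (-8376 + (-5224 - 11514)/(8102 + 12193)) = -23609 + (-8376 - 16738/20295) = -23609 - 170007658/20295 = -649152313/20295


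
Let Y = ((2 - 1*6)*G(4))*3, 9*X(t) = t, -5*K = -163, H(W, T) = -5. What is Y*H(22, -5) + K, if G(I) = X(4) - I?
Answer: -2711/15 ≈ -180.73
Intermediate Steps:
K = 163/5 (K = -⅕*(-163) = 163/5 ≈ 32.600)
X(t) = t/9
G(I) = 4/9 - I (G(I) = (⅑)*4 - I = 4/9 - I)
Y = 128/3 (Y = ((2 - 1*6)*(4/9 - 1*4))*3 = ((2 - 6)*(4/9 - 4))*3 = -4*(-32/9)*3 = (128/9)*3 = 128/3 ≈ 42.667)
Y*H(22, -5) + K = (128/3)*(-5) + 163/5 = -640/3 + 163/5 = -2711/15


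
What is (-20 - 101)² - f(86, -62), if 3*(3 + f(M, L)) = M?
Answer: 43846/3 ≈ 14615.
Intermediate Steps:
f(M, L) = -3 + M/3
(-20 - 101)² - f(86, -62) = (-20 - 101)² - (-3 + (⅓)*86) = (-121)² - (-3 + 86/3) = 14641 - 1*77/3 = 14641 - 77/3 = 43846/3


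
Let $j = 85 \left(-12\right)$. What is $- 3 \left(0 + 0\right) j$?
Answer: $0$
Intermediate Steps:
$j = -1020$
$- 3 \left(0 + 0\right) j = - 3 \left(0 + 0\right) \left(-1020\right) = \left(-3\right) 0 \left(-1020\right) = 0 \left(-1020\right) = 0$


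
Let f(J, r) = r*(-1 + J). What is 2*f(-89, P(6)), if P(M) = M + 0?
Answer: -1080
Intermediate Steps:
P(M) = M
2*f(-89, P(6)) = 2*(6*(-1 - 89)) = 2*(6*(-90)) = 2*(-540) = -1080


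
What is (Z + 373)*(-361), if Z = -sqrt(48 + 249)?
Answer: -134653 + 1083*sqrt(33) ≈ -1.2843e+5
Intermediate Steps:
Z = -3*sqrt(33) (Z = -sqrt(297) = -3*sqrt(33) ≈ -17.234)
(Z + 373)*(-361) = (-3*sqrt(33) + 373)*(-361) = (373 - 3*sqrt(33))*(-361) = -134653 + 1083*sqrt(33)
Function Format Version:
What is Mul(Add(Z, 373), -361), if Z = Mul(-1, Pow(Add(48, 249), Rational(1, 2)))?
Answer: Add(-134653, Mul(1083, Pow(33, Rational(1, 2)))) ≈ -1.2843e+5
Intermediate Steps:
Z = Mul(-3, Pow(33, Rational(1, 2))) (Z = Mul(-1, Pow(297, Rational(1, 2))) = Mul(-1, Mul(3, Pow(33, Rational(1, 2)))) = Mul(-3, Pow(33, Rational(1, 2))) ≈ -17.234)
Mul(Add(Z, 373), -361) = Mul(Add(Mul(-3, Pow(33, Rational(1, 2))), 373), -361) = Mul(Add(373, Mul(-3, Pow(33, Rational(1, 2)))), -361) = Add(-134653, Mul(1083, Pow(33, Rational(1, 2))))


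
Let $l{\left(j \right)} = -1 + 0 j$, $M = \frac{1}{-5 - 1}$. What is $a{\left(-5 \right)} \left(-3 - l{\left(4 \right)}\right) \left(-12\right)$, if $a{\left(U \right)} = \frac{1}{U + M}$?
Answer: $- \frac{144}{31} \approx -4.6452$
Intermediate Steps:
$M = - \frac{1}{6}$ ($M = \frac{1}{-6} = - \frac{1}{6} \approx -0.16667$)
$l{\left(j \right)} = -1$ ($l{\left(j \right)} = -1 + 0 = -1$)
$a{\left(U \right)} = \frac{1}{- \frac{1}{6} + U}$ ($a{\left(U \right)} = \frac{1}{U - \frac{1}{6}} = \frac{1}{- \frac{1}{6} + U}$)
$a{\left(-5 \right)} \left(-3 - l{\left(4 \right)}\right) \left(-12\right) = \frac{6}{-1 + 6 \left(-5\right)} \left(-3 - -1\right) \left(-12\right) = \frac{6}{-1 - 30} \left(-3 + 1\right) \left(-12\right) = \frac{6}{-31} \left(-2\right) \left(-12\right) = 6 \left(- \frac{1}{31}\right) \left(-2\right) \left(-12\right) = \left(- \frac{6}{31}\right) \left(-2\right) \left(-12\right) = \frac{12}{31} \left(-12\right) = - \frac{144}{31}$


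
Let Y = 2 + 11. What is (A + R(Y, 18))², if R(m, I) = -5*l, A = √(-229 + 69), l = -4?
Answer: 240 + 160*I*√10 ≈ 240.0 + 505.96*I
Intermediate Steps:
Y = 13
A = 4*I*√10 (A = √(-160) = 4*I*√10 ≈ 12.649*I)
R(m, I) = 20 (R(m, I) = -5*(-4) = 20)
(A + R(Y, 18))² = (4*I*√10 + 20)² = (20 + 4*I*√10)²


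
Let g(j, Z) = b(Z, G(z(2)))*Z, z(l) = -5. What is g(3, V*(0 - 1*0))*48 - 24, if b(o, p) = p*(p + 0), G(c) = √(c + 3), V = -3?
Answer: -24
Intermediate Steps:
G(c) = √(3 + c)
b(o, p) = p² (b(o, p) = p*p = p²)
g(j, Z) = -2*Z (g(j, Z) = (√(3 - 5))²*Z = (√(-2))²*Z = (I*√2)²*Z = -2*Z)
g(3, V*(0 - 1*0))*48 - 24 = -(-6)*(0 - 1*0)*48 - 24 = -(-6)*(0 + 0)*48 - 24 = -(-6)*0*48 - 24 = -2*0*48 - 24 = 0*48 - 24 = 0 - 24 = -24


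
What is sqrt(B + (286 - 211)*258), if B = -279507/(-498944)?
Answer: sqrt(18817294672743)/31184 ≈ 139.11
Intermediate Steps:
B = 279507/498944 (B = -279507*(-1/498944) = 279507/498944 ≈ 0.56020)
sqrt(B + (286 - 211)*258) = sqrt(279507/498944 + (286 - 211)*258) = sqrt(279507/498944 + 75*258) = sqrt(279507/498944 + 19350) = sqrt(9654845907/498944) = sqrt(18817294672743)/31184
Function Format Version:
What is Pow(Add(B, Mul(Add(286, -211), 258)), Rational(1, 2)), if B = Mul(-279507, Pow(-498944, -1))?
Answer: Mul(Rational(1, 31184), Pow(18817294672743, Rational(1, 2))) ≈ 139.11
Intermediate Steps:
B = Rational(279507, 498944) (B = Mul(-279507, Rational(-1, 498944)) = Rational(279507, 498944) ≈ 0.56020)
Pow(Add(B, Mul(Add(286, -211), 258)), Rational(1, 2)) = Pow(Add(Rational(279507, 498944), Mul(Add(286, -211), 258)), Rational(1, 2)) = Pow(Add(Rational(279507, 498944), Mul(75, 258)), Rational(1, 2)) = Pow(Add(Rational(279507, 498944), 19350), Rational(1, 2)) = Pow(Rational(9654845907, 498944), Rational(1, 2)) = Mul(Rational(1, 31184), Pow(18817294672743, Rational(1, 2)))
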